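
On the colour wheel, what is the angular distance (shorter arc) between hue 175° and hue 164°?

11°

|175 − 164| = 11.
11 ≤ 180, so the shorter arc is 11°.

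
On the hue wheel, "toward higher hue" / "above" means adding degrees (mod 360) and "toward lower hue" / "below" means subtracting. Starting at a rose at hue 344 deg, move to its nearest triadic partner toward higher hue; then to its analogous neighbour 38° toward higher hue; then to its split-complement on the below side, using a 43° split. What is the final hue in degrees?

344 + 120 = 464 → 464 − 360 = 104°   (triadic ↑)
104 + 38 = 142°   (analog 38° ↑)
142 + 137 = 279°   (split-comp 43° ↓)

279°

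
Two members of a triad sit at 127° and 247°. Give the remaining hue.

A triad spaces three hues 120° apart.
The full set is {7°, 127°, 247°}.

7°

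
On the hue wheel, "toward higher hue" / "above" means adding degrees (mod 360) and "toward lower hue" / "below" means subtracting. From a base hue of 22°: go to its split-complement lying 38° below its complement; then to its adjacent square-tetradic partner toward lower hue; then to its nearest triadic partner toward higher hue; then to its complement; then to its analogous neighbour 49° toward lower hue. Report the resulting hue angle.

+142° (split-comp 38° ↓): 22 + 142 = 164°
−90° (square ↓): 164 − 90 = 74°
+120° (triadic ↑): 74 + 120 = 194°
+180° (complement): 194 + 180 = 374 → 374 − 360 = 14°
−49° (analog 49° ↓): 14 − 49 = -35 → -35 + 360 = 325°

325°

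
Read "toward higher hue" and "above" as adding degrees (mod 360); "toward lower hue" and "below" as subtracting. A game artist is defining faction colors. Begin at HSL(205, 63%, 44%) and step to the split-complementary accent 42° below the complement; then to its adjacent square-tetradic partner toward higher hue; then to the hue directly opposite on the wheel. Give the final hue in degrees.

253°

205 + 138 = 343°   (split-comp 42° ↓)
343 + 90 = 433 → 433 − 360 = 73°   (square ↑)
73 + 180 = 253°   (complement)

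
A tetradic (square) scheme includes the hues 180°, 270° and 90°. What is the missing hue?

A square tetradic scheme places four hues every 90°.
The full set through 90° is {0°, 90°, 180°, 270°}.
Given {90°, 180°, 270°}, the missing hue is 0°.

0°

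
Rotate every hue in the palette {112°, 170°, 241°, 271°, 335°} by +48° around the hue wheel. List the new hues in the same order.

112 + 48 = 160°
170 + 48 = 218°
241 + 48 = 289°
271 + 48 = 319°
335 + 48 = 383 → 383 − 360 = 23°

160°, 218°, 289°, 319°, 23°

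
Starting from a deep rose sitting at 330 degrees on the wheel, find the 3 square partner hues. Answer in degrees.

60°, 150° and 240°

A square tetradic scheme places four hues every 90°.
330 + 90 = 420 → 420 − 360 = 60°
330 + 180 = 510 → 510 − 360 = 150°
330 + 270 = 600 → 600 − 360 = 240°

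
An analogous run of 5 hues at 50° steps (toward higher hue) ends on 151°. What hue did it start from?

4 steps of 50° (toward higher hue) give a net shift of +200°.
Start = end − shift: 151 − 200 = -49 → -49 + 360 = 311°

311°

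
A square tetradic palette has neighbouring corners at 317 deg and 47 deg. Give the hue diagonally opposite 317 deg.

A square tetradic scheme places four hues 90° apart; opposite corners are 180° apart.
317 + 180 = 497 → 497 − 360 = 137°

137°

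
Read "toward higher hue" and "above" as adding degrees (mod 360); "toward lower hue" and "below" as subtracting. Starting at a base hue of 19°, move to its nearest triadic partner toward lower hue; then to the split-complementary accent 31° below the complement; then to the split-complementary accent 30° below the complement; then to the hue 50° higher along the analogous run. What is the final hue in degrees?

248°

triadic ↓ −120°: 19 − 120 = -101 → -101 + 360 = 259°
split-comp 31° ↓ +149°: 259 + 149 = 408 → 408 − 360 = 48°
split-comp 30° ↓ +150°: 48 + 150 = 198°
analog 50° ↑ +50°: 198 + 50 = 248°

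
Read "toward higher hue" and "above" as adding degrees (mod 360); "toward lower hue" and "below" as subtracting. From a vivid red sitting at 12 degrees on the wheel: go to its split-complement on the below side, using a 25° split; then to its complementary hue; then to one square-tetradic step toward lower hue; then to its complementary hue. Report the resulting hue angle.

split-comp 25° ↓ +155°: 12 + 155 = 167°
complement +180°: 167 + 180 = 347°
square ↓ −90°: 347 − 90 = 257°
complement +180°: 257 + 180 = 437 → 437 − 360 = 77°

77°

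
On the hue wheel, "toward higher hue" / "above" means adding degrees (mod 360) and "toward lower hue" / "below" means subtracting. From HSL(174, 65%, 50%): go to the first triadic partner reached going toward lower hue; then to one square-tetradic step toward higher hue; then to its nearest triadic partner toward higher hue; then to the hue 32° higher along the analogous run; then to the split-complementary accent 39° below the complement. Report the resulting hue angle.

77°

174 − 120 = 54°   (triadic ↓)
54 + 90 = 144°   (square ↑)
144 + 120 = 264°   (triadic ↑)
264 + 32 = 296°   (analog 32° ↑)
296 + 141 = 437 → 437 − 360 = 77°   (split-comp 39° ↓)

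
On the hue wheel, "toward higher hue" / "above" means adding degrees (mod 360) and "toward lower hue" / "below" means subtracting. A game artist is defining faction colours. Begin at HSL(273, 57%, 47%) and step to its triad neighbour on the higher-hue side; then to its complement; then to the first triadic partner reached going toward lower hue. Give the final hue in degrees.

93°

triadic ↑ +120°: 273 + 120 = 393 → 393 − 360 = 33°
complement +180°: 33 + 180 = 213°
triadic ↓ −120°: 213 − 120 = 93°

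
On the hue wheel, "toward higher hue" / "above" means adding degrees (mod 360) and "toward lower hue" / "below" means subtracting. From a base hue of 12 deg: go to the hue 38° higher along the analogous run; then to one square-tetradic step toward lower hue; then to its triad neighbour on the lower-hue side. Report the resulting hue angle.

+38° (analog 38° ↑): 12 + 38 = 50°
−90° (square ↓): 50 − 90 = -40 → -40 + 360 = 320°
−120° (triadic ↓): 320 − 120 = 200°

200°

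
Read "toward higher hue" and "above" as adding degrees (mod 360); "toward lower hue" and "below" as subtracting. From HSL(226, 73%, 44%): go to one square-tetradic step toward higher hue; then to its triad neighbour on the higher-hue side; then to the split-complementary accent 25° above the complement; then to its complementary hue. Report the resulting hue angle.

square ↑ +90°: 226 + 90 = 316°
triadic ↑ +120°: 316 + 120 = 436 → 436 − 360 = 76°
split-comp 25° ↑ +205°: 76 + 205 = 281°
complement +180°: 281 + 180 = 461 → 461 − 360 = 101°

101°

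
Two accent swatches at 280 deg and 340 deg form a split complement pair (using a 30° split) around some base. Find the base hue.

The accents sit 30° either side of the complement, so the complement is their short-arc midpoint on the wheel.
Short-arc midpoint of 280° and 340°: 310°.
Base is 180° from the complement: 310 − 180 = 130°

130°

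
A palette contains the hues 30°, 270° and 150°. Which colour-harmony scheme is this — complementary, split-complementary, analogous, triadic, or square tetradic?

triadic

Sort the hues: 30°, 150°, 270°.
Successive gaps around the wheel: 120°, 120°, 120°.
Three hues equally spaced 120° apart form a triad.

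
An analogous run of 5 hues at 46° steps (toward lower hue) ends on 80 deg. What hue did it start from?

264°

4 steps of 46° (toward lower hue) give a net shift of −184°.
Start = end − shift: 80 + 184 = 264°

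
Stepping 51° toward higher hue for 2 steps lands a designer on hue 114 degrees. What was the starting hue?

2 steps of 51° (toward higher hue) give a net shift of +102°.
Start = end − shift: 114 − 102 = 12°

12°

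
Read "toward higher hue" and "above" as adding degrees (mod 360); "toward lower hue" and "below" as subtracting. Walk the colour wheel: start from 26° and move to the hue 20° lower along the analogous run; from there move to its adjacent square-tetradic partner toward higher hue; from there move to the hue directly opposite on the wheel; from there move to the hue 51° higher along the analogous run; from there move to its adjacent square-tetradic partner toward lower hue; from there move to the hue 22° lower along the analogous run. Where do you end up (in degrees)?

analog 20° ↓ −20°: 26 − 20 = 6°
square ↑ +90°: 6 + 90 = 96°
complement +180°: 96 + 180 = 276°
analog 51° ↑ +51°: 276 + 51 = 327°
square ↓ −90°: 327 − 90 = 237°
analog 22° ↓ −22°: 237 − 22 = 215°

215°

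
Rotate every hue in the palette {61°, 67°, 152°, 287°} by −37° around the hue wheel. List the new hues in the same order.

24°, 30°, 115°, 250°

61 − 37 = 24°
67 − 37 = 30°
152 − 37 = 115°
287 − 37 = 250°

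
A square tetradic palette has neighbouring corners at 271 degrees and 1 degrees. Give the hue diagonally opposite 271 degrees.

91°

A square tetradic scheme places four hues 90° apart; opposite corners are 180° apart.
271 + 180 = 451 → 451 − 360 = 91°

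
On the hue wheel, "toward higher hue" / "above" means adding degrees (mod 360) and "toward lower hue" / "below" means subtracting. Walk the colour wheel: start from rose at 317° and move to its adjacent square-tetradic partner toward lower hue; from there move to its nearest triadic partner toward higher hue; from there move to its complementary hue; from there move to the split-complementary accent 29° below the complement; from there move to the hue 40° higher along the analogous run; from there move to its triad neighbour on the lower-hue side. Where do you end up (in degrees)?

238°

square ↓ −90°: 317 − 90 = 227°
triadic ↑ +120°: 227 + 120 = 347°
complement +180°: 347 + 180 = 527 → 527 − 360 = 167°
split-comp 29° ↓ +151°: 167 + 151 = 318°
analog 40° ↑ +40°: 318 + 40 = 358°
triadic ↓ −120°: 358 − 120 = 238°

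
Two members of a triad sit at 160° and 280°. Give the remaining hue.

A triad spaces three hues 120° apart.
The full set is {40°, 160°, 280°}.

40°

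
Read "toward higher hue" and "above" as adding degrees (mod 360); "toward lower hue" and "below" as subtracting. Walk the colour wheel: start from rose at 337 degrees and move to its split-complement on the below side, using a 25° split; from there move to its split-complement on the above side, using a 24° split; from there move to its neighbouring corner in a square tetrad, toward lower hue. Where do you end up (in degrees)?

246°

+155° (split-comp 25° ↓): 337 + 155 = 492 → 492 − 360 = 132°
+204° (split-comp 24° ↑): 132 + 204 = 336°
−90° (square ↓): 336 − 90 = 246°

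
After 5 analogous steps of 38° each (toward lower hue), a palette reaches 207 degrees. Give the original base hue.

37°

5 steps of 38° (toward lower hue) give a net shift of −190°.
Start = end − shift: 207 + 190 = 397 → 397 − 360 = 37°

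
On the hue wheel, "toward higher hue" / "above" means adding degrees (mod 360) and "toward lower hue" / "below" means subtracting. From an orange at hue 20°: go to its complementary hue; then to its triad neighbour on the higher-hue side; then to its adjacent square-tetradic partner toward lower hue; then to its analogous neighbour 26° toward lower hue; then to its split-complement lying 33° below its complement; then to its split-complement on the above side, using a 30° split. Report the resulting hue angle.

201°

20 + 180 = 200°   (complement)
200 + 120 = 320°   (triadic ↑)
320 − 90 = 230°   (square ↓)
230 − 26 = 204°   (analog 26° ↓)
204 + 147 = 351°   (split-comp 33° ↓)
351 + 210 = 561 → 561 − 360 = 201°   (split-comp 30° ↑)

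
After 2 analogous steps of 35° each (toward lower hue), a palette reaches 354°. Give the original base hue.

2 steps of 35° (toward lower hue) give a net shift of −70°.
Start = end − shift: 354 + 70 = 424 → 424 − 360 = 64°

64°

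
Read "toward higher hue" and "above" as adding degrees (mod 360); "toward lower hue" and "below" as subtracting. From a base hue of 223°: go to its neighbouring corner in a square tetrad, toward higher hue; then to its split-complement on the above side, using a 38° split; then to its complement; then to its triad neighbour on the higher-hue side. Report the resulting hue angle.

111°

square ↑ +90°: 223 + 90 = 313°
split-comp 38° ↑ +218°: 313 + 218 = 531 → 531 − 360 = 171°
complement +180°: 171 + 180 = 351°
triadic ↑ +120°: 351 + 120 = 471 → 471 − 360 = 111°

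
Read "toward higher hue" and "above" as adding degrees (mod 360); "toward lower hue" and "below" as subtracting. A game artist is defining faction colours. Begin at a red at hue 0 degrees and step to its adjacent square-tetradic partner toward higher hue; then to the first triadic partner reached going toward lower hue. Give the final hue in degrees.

330°

+90° (square ↑): 0 + 90 = 90°
−120° (triadic ↓): 90 − 120 = -30 → -30 + 360 = 330°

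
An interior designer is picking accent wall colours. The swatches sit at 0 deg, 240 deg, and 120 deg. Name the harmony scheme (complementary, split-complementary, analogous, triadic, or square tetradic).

triadic

Sort the hues: 0°, 120°, 240°.
Successive gaps around the wheel: 120°, 120°, 120°.
Three hues equally spaced 120° apart form a triad.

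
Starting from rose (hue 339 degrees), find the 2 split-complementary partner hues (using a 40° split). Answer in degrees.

Split-complementary hues sit 40° either side of the complement.
Complement of 339 degrees: 339 + 180 = 519 → 519 − 360 = 159°
159 − 40 = 119°
159 + 40 = 199°

119° and 199°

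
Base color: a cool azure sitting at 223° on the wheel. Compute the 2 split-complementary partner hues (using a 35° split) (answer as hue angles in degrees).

8° and 78°

Split-complementary hues sit 35° either side of the complement.
Complement of 223°: 223 + 180 = 403 → 403 − 360 = 43°
43 − 35 = 8°
43 + 35 = 78°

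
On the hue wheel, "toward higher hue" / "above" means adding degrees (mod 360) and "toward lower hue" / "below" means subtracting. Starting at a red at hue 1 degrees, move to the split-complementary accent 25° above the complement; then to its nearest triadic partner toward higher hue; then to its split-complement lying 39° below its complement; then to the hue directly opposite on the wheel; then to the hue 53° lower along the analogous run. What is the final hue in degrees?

+205° (split-comp 25° ↑): 1 + 205 = 206°
+120° (triadic ↑): 206 + 120 = 326°
+141° (split-comp 39° ↓): 326 + 141 = 467 → 467 − 360 = 107°
+180° (complement): 107 + 180 = 287°
−53° (analog 53° ↓): 287 − 53 = 234°

234°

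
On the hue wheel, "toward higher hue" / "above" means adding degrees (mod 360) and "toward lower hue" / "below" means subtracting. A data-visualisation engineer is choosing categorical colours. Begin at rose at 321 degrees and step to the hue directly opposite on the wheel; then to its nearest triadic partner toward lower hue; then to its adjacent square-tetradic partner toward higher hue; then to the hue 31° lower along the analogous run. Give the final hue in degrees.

+180° (complement): 321 + 180 = 501 → 501 − 360 = 141°
−120° (triadic ↓): 141 − 120 = 21°
+90° (square ↑): 21 + 90 = 111°
−31° (analog 31° ↓): 111 − 31 = 80°

80°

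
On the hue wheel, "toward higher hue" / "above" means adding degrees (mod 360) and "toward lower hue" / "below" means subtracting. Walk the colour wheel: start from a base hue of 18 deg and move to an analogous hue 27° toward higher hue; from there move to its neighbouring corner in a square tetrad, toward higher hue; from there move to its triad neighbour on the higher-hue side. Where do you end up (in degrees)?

255°

+27° (analog 27° ↑): 18 + 27 = 45°
+90° (square ↑): 45 + 90 = 135°
+120° (triadic ↑): 135 + 120 = 255°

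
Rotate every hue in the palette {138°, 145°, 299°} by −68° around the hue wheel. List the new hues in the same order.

138 − 68 = 70°
145 − 68 = 77°
299 − 68 = 231°

70°, 77°, 231°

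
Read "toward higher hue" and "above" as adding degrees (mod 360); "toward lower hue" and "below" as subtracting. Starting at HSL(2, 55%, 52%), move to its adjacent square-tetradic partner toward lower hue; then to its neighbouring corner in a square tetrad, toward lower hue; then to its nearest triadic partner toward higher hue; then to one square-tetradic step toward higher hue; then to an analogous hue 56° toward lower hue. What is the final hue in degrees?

336°

−90° (square ↓): 2 − 90 = -88 → -88 + 360 = 272°
−90° (square ↓): 272 − 90 = 182°
+120° (triadic ↑): 182 + 120 = 302°
+90° (square ↑): 302 + 90 = 392 → 392 − 360 = 32°
−56° (analog 56° ↓): 32 − 56 = -24 → -24 + 360 = 336°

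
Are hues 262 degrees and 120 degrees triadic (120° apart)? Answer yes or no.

no

Angular distance: |262 − 120| = 142 = 142°.
Triadic (120° apart) requires 120°.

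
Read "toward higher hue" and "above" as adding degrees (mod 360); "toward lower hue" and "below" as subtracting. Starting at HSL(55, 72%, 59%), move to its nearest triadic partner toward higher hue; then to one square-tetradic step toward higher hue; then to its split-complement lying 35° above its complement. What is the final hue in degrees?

120°

55 + 120 = 175°   (triadic ↑)
175 + 90 = 265°   (square ↑)
265 + 215 = 480 → 480 − 360 = 120°   (split-comp 35° ↑)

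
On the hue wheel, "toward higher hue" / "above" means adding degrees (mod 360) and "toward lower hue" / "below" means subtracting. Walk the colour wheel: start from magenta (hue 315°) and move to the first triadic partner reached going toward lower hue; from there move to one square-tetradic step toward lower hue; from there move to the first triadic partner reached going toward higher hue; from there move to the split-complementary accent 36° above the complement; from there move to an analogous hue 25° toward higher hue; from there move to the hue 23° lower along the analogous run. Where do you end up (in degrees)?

83°

triadic ↓ −120°: 315 − 120 = 195°
square ↓ −90°: 195 − 90 = 105°
triadic ↑ +120°: 105 + 120 = 225°
split-comp 36° ↑ +216°: 225 + 216 = 441 → 441 − 360 = 81°
analog 25° ↑ +25°: 81 + 25 = 106°
analog 23° ↓ −23°: 106 − 23 = 83°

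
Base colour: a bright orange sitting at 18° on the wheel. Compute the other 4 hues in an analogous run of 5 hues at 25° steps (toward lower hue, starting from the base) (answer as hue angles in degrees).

Analogous hues sit every 25° along the wheel.
18 − 25 = -7 → -7 + 360 = 353°
18 − 50 = -32 → -32 + 360 = 328°
18 − 75 = -57 → -57 + 360 = 303°
18 − 100 = -82 → -82 + 360 = 278°

353°, 328°, 303°, and 278°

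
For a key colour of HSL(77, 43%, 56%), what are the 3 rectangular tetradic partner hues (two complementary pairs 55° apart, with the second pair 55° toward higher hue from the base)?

77 + 55 = 132°
77 + 180 = 257°
77 + 235 = 312°

132°, 257°, and 312°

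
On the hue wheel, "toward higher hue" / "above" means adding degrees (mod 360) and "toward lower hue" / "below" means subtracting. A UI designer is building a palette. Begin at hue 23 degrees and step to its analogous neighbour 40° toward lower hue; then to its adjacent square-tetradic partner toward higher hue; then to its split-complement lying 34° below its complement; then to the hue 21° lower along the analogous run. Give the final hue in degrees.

198°

−40° (analog 40° ↓): 23 − 40 = -17 → -17 + 360 = 343°
+90° (square ↑): 343 + 90 = 433 → 433 − 360 = 73°
+146° (split-comp 34° ↓): 73 + 146 = 219°
−21° (analog 21° ↓): 219 − 21 = 198°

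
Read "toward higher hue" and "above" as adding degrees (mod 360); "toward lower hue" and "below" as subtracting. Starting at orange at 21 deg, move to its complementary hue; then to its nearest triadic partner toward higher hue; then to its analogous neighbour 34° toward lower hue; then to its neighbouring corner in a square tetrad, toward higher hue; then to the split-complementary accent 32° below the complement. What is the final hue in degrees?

complement +180°: 21 + 180 = 201°
triadic ↑ +120°: 201 + 120 = 321°
analog 34° ↓ −34°: 321 − 34 = 287°
square ↑ +90°: 287 + 90 = 377 → 377 − 360 = 17°
split-comp 32° ↓ +148°: 17 + 148 = 165°

165°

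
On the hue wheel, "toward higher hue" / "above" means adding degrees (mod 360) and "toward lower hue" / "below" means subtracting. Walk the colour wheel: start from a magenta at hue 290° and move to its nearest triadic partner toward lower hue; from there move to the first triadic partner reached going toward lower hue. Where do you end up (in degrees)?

50°

−120° (triadic ↓): 290 − 120 = 170°
−120° (triadic ↓): 170 − 120 = 50°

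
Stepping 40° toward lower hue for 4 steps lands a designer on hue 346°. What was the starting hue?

146°

4 steps of 40° (toward lower hue) give a net shift of −160°.
Start = end − shift: 346 + 160 = 506 → 506 − 360 = 146°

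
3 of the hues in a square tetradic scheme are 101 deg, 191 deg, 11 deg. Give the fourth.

281°

A square tetradic scheme places four hues every 90°.
The full set through 11° is {11°, 101°, 191°, 281°}.
Given {11°, 101°, 191°}, the missing hue is 281°.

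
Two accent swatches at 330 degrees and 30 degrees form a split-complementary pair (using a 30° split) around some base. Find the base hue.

180°

The accents sit 30° either side of the complement, so the complement is their short-arc midpoint on the wheel.
Short-arc midpoint of 330° and 30°: 0°.
Base is 180° from the complement: 0 − 180 = -180 → -180 + 360 = 180°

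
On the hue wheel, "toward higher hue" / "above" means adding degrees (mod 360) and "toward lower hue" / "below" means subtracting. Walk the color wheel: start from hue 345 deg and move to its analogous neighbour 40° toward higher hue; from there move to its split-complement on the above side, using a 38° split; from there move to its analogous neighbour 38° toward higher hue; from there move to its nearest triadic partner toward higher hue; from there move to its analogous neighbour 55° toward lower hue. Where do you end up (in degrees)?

345 + 40 = 385 → 385 − 360 = 25°   (analog 40° ↑)
25 + 218 = 243°   (split-comp 38° ↑)
243 + 38 = 281°   (analog 38° ↑)
281 + 120 = 401 → 401 − 360 = 41°   (triadic ↑)
41 − 55 = -14 → -14 + 360 = 346°   (analog 55° ↓)

346°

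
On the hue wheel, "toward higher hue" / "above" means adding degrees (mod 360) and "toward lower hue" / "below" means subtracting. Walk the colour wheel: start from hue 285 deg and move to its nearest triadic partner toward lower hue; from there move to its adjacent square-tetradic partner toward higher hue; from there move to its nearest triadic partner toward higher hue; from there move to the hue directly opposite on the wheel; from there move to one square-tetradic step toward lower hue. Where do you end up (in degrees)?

105°

285 − 120 = 165°   (triadic ↓)
165 + 90 = 255°   (square ↑)
255 + 120 = 375 → 375 − 360 = 15°   (triadic ↑)
15 + 180 = 195°   (complement)
195 − 90 = 105°   (square ↓)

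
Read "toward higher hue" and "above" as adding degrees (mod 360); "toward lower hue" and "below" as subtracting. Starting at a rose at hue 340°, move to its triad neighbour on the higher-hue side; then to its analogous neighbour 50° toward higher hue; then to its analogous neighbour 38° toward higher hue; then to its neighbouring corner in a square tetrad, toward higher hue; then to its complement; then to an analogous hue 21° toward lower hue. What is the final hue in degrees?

+120° (triadic ↑): 340 + 120 = 460 → 460 − 360 = 100°
+50° (analog 50° ↑): 100 + 50 = 150°
+38° (analog 38° ↑): 150 + 38 = 188°
+90° (square ↑): 188 + 90 = 278°
+180° (complement): 278 + 180 = 458 → 458 − 360 = 98°
−21° (analog 21° ↓): 98 − 21 = 77°

77°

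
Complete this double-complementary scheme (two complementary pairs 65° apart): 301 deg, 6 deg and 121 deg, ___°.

186°

A rectangular tetradic uses two complementary pairs 65° apart: offsets 0°, 65°, 180°, 245°.
Among {6°, 121°, 301°}, 121° and 301° are a 180° pair.
The remaining hue 6° needs its own complement: 6 + 180 = 186°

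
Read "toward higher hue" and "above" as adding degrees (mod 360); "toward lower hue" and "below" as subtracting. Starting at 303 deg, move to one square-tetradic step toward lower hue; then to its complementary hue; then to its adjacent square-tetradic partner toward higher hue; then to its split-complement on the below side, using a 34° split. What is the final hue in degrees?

−90° (square ↓): 303 − 90 = 213°
+180° (complement): 213 + 180 = 393 → 393 − 360 = 33°
+90° (square ↑): 33 + 90 = 123°
+146° (split-comp 34° ↓): 123 + 146 = 269°

269°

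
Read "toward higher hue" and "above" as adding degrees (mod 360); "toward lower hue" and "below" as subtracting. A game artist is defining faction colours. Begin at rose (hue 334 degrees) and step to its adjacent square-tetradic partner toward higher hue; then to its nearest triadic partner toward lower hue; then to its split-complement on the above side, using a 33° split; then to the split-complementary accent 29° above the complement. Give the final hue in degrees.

square ↑ +90°: 334 + 90 = 424 → 424 − 360 = 64°
triadic ↓ −120°: 64 − 120 = -56 → -56 + 360 = 304°
split-comp 33° ↑ +213°: 304 + 213 = 517 → 517 − 360 = 157°
split-comp 29° ↑ +209°: 157 + 209 = 366 → 366 − 360 = 6°

6°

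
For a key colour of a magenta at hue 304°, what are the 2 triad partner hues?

64° and 184°

A triad places three hues 120° apart.
304 + 120 = 424 → 424 − 360 = 64°
304 + 240 = 544 → 544 − 360 = 184°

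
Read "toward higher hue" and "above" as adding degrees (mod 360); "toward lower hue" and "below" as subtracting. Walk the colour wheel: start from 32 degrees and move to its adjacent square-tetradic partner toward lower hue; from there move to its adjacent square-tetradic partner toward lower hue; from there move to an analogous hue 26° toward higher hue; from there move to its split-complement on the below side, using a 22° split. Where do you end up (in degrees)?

36°

32 − 90 = -58 → -58 + 360 = 302°   (square ↓)
302 − 90 = 212°   (square ↓)
212 + 26 = 238°   (analog 26° ↑)
238 + 158 = 396 → 396 − 360 = 36°   (split-comp 22° ↓)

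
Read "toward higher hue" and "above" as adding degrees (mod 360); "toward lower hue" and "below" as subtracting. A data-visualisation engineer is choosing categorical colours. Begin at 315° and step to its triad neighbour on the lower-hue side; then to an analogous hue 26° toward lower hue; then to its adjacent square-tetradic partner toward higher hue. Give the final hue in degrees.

−120° (triadic ↓): 315 − 120 = 195°
−26° (analog 26° ↓): 195 − 26 = 169°
+90° (square ↑): 169 + 90 = 259°

259°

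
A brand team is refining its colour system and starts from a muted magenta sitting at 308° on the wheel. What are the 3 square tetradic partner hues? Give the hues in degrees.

A square tetradic scheme places four hues every 90°.
308 + 90 = 398 → 398 − 360 = 38°
308 + 180 = 488 → 488 − 360 = 128°
308 + 270 = 578 → 578 − 360 = 218°

38°, 128°, 218°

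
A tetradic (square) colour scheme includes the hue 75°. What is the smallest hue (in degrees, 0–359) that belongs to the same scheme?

A square tetradic scheme places four hues every 90°.
The full set through 75° is {75°, 165°, 255°, 345°}.

75°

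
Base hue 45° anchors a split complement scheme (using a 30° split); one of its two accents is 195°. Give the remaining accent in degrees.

255°

Split-complementary hues sit 30° either side of the complement.
Complement of the base 45°: 45 + 180 = 225°
The given accent 195° is 30° one side of 225°; the other accent sits 30° the other side: 225 + 30 = 255°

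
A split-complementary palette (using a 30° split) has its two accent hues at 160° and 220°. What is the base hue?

10°

The accents sit 30° either side of the complement, so the complement is their short-arc midpoint on the wheel.
Short-arc midpoint of 160° and 220°: 190°.
Base is 180° from the complement: 190 − 180 = 10°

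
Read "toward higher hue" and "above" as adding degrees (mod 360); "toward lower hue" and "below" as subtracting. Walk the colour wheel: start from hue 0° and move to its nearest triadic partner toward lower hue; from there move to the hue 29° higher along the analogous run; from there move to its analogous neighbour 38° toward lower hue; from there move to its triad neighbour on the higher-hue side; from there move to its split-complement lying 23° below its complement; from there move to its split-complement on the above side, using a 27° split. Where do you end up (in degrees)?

355°

0 − 120 = -120 → -120 + 360 = 240°   (triadic ↓)
240 + 29 = 269°   (analog 29° ↑)
269 − 38 = 231°   (analog 38° ↓)
231 + 120 = 351°   (triadic ↑)
351 + 157 = 508 → 508 − 360 = 148°   (split-comp 23° ↓)
148 + 207 = 355°   (split-comp 27° ↑)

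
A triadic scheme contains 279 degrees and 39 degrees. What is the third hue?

A triad spaces three hues 120° apart.
The full set is {39°, 159°, 279°}.

159°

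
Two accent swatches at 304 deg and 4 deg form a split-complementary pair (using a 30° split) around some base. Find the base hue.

154°

The accents sit 30° either side of the complement, so the complement is their short-arc midpoint on the wheel.
Short-arc midpoint of 304° and 4°: 334°.
Base is 180° from the complement: 334 − 180 = 154°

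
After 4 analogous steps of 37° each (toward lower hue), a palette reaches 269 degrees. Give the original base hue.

57°

4 steps of 37° (toward lower hue) give a net shift of −148°.
Start = end − shift: 269 + 148 = 417 → 417 − 360 = 57°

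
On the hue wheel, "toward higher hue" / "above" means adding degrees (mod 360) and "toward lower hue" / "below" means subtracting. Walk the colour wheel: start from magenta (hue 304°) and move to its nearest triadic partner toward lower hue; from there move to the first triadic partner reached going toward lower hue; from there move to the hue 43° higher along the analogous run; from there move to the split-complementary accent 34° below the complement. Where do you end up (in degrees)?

triadic ↓ −120°: 304 − 120 = 184°
triadic ↓ −120°: 184 − 120 = 64°
analog 43° ↑ +43°: 64 + 43 = 107°
split-comp 34° ↓ +146°: 107 + 146 = 253°

253°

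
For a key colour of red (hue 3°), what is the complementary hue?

The complement sits 180° across the wheel.
3 + 180 = 183°

183°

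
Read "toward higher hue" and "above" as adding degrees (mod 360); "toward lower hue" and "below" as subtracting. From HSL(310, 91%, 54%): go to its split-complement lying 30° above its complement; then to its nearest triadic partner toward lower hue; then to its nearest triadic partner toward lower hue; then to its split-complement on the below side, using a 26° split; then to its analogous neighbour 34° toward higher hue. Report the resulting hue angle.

108°

310 + 210 = 520 → 520 − 360 = 160°   (split-comp 30° ↑)
160 − 120 = 40°   (triadic ↓)
40 − 120 = -80 → -80 + 360 = 280°   (triadic ↓)
280 + 154 = 434 → 434 − 360 = 74°   (split-comp 26° ↓)
74 + 34 = 108°   (analog 34° ↑)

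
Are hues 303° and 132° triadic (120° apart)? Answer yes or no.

no

Angular distance: |303 − 132| = 171 = 171°.
Triadic (120° apart) requires 120°.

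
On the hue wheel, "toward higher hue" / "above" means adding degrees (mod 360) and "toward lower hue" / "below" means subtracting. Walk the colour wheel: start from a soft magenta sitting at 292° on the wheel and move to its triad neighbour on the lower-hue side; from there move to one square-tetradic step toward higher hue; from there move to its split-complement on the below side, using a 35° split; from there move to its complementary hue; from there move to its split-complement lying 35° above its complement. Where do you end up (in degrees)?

292 − 120 = 172°   (triadic ↓)
172 + 90 = 262°   (square ↑)
262 + 145 = 407 → 407 − 360 = 47°   (split-comp 35° ↓)
47 + 180 = 227°   (complement)
227 + 215 = 442 → 442 − 360 = 82°   (split-comp 35° ↑)

82°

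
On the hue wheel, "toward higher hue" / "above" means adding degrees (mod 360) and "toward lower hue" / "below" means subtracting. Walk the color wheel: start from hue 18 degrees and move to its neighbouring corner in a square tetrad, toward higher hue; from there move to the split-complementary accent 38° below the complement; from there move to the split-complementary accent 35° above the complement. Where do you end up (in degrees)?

+90° (square ↑): 18 + 90 = 108°
+142° (split-comp 38° ↓): 108 + 142 = 250°
+215° (split-comp 35° ↑): 250 + 215 = 465 → 465 − 360 = 105°

105°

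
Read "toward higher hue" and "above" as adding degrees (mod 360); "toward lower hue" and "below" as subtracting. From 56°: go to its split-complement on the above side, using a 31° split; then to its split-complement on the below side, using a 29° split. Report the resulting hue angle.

58°

split-comp 31° ↑ +211°: 56 + 211 = 267°
split-comp 29° ↓ +151°: 267 + 151 = 418 → 418 − 360 = 58°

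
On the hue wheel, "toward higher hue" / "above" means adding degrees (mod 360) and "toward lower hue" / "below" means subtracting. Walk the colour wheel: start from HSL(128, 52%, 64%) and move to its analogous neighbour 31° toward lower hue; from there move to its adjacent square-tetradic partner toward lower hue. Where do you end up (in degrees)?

7°

128 − 31 = 97°   (analog 31° ↓)
97 − 90 = 7°   (square ↓)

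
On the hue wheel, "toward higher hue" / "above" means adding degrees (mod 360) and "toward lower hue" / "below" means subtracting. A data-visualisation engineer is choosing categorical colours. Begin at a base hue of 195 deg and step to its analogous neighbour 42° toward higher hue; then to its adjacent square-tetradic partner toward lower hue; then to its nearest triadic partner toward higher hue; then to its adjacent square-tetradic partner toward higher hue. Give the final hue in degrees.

analog 42° ↑ +42°: 195 + 42 = 237°
square ↓ −90°: 237 − 90 = 147°
triadic ↑ +120°: 147 + 120 = 267°
square ↑ +90°: 267 + 90 = 357°

357°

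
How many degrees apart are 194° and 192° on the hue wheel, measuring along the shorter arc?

|194 − 192| = 2.
2 ≤ 180, so the shorter arc is 2°.

2°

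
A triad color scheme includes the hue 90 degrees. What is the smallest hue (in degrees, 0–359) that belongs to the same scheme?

A triad places three hues 120° apart.
The full set through 90° is {90°, 210°, 330°}.

90°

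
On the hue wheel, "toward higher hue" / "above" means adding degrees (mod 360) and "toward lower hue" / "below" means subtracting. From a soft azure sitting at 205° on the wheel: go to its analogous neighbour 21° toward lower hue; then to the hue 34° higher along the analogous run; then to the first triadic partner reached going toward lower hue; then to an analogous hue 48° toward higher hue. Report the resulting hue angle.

146°

205 − 21 = 184°   (analog 21° ↓)
184 + 34 = 218°   (analog 34° ↑)
218 − 120 = 98°   (triadic ↓)
98 + 48 = 146°   (analog 48° ↑)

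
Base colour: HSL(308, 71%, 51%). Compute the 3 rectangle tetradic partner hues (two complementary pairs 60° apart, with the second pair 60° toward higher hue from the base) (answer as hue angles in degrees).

8°, 128°, 188°

A rectangular tetradic uses two complementary pairs 60° apart: offsets 0°, 60°, 180°, 240°.
308 + 60 = 368 → 368 − 360 = 8°
308 + 180 = 488 → 488 − 360 = 128°
308 + 240 = 548 → 548 − 360 = 188°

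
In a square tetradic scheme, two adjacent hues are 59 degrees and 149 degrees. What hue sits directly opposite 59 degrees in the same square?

A square tetradic scheme places four hues 90° apart; opposite corners are 180° apart.
59 + 180 = 239°

239°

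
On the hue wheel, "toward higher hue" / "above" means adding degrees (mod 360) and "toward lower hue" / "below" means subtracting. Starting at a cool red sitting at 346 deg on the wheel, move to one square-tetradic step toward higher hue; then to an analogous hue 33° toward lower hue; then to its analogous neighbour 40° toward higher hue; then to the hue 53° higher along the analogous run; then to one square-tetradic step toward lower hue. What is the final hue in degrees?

46°

+90° (square ↑): 346 + 90 = 436 → 436 − 360 = 76°
−33° (analog 33° ↓): 76 − 33 = 43°
+40° (analog 40° ↑): 43 + 40 = 83°
+53° (analog 53° ↑): 83 + 53 = 136°
−90° (square ↓): 136 − 90 = 46°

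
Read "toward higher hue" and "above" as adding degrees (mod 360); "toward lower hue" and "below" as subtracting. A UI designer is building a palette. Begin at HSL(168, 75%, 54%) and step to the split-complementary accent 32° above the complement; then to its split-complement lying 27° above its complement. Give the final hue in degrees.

168 + 212 = 380 → 380 − 360 = 20°   (split-comp 32° ↑)
20 + 207 = 227°   (split-comp 27° ↑)

227°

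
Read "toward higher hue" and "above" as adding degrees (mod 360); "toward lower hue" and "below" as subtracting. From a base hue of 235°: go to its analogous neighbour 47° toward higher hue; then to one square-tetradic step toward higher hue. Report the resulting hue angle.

235 + 47 = 282°   (analog 47° ↑)
282 + 90 = 372 → 372 − 360 = 12°   (square ↑)

12°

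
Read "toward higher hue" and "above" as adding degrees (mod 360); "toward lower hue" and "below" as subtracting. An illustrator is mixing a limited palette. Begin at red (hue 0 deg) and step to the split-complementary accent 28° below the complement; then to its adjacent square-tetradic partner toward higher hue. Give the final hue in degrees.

split-comp 28° ↓ +152°: 0 + 152 = 152°
square ↑ +90°: 152 + 90 = 242°

242°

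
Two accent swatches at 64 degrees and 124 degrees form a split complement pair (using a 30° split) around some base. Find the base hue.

The accents sit 30° either side of the complement, so the complement is their short-arc midpoint on the wheel.
Short-arc midpoint of 64° and 124°: 94°.
Base is 180° from the complement: 94 − 180 = -86 → -86 + 360 = 274°

274°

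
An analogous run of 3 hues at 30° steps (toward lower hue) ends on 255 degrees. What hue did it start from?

315°

2 steps of 30° (toward lower hue) give a net shift of −60°.
Start = end − shift: 255 + 60 = 315°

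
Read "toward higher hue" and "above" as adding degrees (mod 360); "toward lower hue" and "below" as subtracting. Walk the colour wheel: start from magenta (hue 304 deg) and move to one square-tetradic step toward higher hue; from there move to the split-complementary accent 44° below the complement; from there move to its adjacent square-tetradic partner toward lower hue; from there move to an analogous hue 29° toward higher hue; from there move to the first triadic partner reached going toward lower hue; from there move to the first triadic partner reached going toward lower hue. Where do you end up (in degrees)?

square ↑ +90°: 304 + 90 = 394 → 394 − 360 = 34°
split-comp 44° ↓ +136°: 34 + 136 = 170°
square ↓ −90°: 170 − 90 = 80°
analog 29° ↑ +29°: 80 + 29 = 109°
triadic ↓ −120°: 109 − 120 = -11 → -11 + 360 = 349°
triadic ↓ −120°: 349 − 120 = 229°

229°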